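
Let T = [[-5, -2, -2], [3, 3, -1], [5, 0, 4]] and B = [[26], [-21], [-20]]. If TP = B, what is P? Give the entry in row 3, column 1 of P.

0

T is on the left of P, so left-multiply by T⁻¹: P = T⁻¹B.
T has determinant 4; T⁻¹ = [[3, 2, 2], [-17/4, -5/2, -11/4], [-15/4, -5/2, -9/4]].
P = T⁻¹B = [[3, 2, 2], [-17/4, -5/2, -11/4], [-15/4, -5/2, -9/4]] · [[26], [-21], [-20]] = [[-4], [-3], [0]].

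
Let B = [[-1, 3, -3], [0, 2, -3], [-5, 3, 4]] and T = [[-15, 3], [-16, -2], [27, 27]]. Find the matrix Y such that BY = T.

B is on the left of Y, so left-multiply by B⁻¹: Y = B⁻¹T.
det B = -2, so B⁻¹ = [[-17/2, 21/2, 3/2], [-15/2, 19/2, 3/2], [-5, 6, 1]].
Y = B⁻¹T = [[-17/2, 21/2, 3/2], [-15/2, 19/2, 3/2], [-5, 6, 1]] · [[-15, 3], [-16, -2], [27, 27]] = [[0, -6], [1, -1], [6, 0]].

Y = [[0, -6], [1, -1], [6, 0]]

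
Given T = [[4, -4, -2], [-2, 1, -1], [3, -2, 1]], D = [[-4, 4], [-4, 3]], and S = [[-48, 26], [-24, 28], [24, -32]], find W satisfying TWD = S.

Isolating W: multiply by T⁻¹ from the left and D⁻¹ from the right, so W = T⁻¹SD⁻¹.
det T = -2, so T⁻¹ = [[1/2, -4, -3], [1/2, -5, -4], [-1/2, 2, 2]].
det D = 4, so D⁻¹ = [[3/4, -1], [1, -1]].
T⁻¹S = [[0, -3], [0, 1], [24, -21]].
W = (T⁻¹S)D⁻¹ = [[-3, 3], [1, -1], [-3, -3]].

W = [[-3, 3], [1, -1], [-3, -3]]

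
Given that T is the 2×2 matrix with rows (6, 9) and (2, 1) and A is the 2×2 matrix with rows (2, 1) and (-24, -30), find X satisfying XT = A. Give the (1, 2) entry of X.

T is on the right of X, so right-multiply by T⁻¹: X = AT⁻¹.
det T = -12; the adjugate gives T⁻¹ = [[-1/12, 3/4], [1/6, -1/2]].
X = AT⁻¹ = [[2, 1], [-24, -30]] · [[-1/12, 3/4], [1/6, -1/2]] = [[0, 1], [-3, -3]].

1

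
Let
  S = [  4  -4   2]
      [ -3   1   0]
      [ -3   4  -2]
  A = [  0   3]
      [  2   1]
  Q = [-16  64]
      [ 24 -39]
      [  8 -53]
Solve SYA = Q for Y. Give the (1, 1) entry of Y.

Left-multiply by S⁻¹ and right-multiply by A⁻¹: Y = S⁻¹QA⁻¹.
det S = -2; the adjugate gives S⁻¹ = [[1, 0, 1], [3, 1, 3], [9/2, 2, 4]].
det A = -6; the adjugate gives A⁻¹ = [[-1/6, 1/2], [1/3, 0]].
S⁻¹Q = [[-8, 11], [0, -6], [8, -2]].
Y = (S⁻¹Q)A⁻¹ = [[5, -4], [-2, 0], [-2, 4]].

5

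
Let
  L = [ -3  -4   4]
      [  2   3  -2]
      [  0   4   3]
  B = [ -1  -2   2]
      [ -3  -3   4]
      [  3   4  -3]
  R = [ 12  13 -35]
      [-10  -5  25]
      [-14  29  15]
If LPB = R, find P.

P = [[4, 1, 1], [-4, 5, 3], [-4, 3, 1]]

Left-multiply by L⁻¹ and right-multiply by B⁻¹: P = L⁻¹RB⁻¹.
det L = 5; the adjugate gives L⁻¹ = [[17/5, 28/5, -4/5], [-6/5, -9/5, 2/5], [8/5, 12/5, -1/5]].
det B = -5; the adjugate gives B⁻¹ = [[7/5, -2/5, 2/5], [-3/5, 3/5, 2/5], [3/5, 2/5, 3/5]].
L⁻¹R = [[-4, -7, 9], [-2, 5, 3], [-2, 3, 1]].
P = (L⁻¹R)B⁻¹ = [[4, 1, 1], [-4, 5, 3], [-4, 3, 1]].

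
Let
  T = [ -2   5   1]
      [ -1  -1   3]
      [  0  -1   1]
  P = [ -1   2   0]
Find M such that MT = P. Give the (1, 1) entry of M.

0

Right-multiplying both sides by T⁻¹ gives M = PT⁻¹.
T has determinant 2; T⁻¹ = [[1, -3, 8], [1/2, -1, 5/2], [1/2, -1, 7/2]].
M = PT⁻¹ = [[-1, 2, 0]] · [[1, -3, 8], [1/2, -1, 5/2], [1/2, -1, 7/2]] = [[0, 1, -3]].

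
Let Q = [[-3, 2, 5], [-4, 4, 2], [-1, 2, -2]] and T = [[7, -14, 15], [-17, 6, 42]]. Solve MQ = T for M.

Right-multiplying both sides by Q⁻¹ gives M = TQ⁻¹.
Q has determinant -4; Q⁻¹ = [[3, -7/2, 4], [5/2, -11/4, 7/2], [1, -1, 1]].
M = TQ⁻¹ = [[7, -14, 15], [-17, 6, 42]] · [[3, -7/2, 4], [5/2, -11/4, 7/2], [1, -1, 1]] = [[1, -1, -6], [6, 1, -5]].

M = [[1, -1, -6], [6, 1, -5]]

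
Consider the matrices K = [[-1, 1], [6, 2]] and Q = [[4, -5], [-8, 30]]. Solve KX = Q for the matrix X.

X = [[-2, 5], [2, 0]]

Left-multiplying both sides by K⁻¹ gives X = K⁻¹Q.
K has determinant -8; K⁻¹ = [[-1/4, 1/8], [3/4, 1/8]].
X = K⁻¹Q = [[-1/4, 1/8], [3/4, 1/8]] · [[4, -5], [-8, 30]] = [[-2, 5], [2, 0]].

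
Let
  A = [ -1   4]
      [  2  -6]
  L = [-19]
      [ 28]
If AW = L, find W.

W = [[-1], [-5]]

A is on the left of W, so left-multiply by A⁻¹: W = A⁻¹L.
A has determinant -2; A⁻¹ = [[3, 2], [1, 1/2]].
W = A⁻¹L = [[3, 2], [1, 1/2]] · [[-19], [28]] = [[-1], [-5]].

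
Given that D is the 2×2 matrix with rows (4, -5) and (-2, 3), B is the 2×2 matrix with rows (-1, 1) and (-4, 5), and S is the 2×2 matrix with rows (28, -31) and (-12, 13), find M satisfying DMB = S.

M = [[-4, -2], [0, -1]]

Isolating M: multiply by D⁻¹ from the left and B⁻¹ from the right, so M = D⁻¹SB⁻¹.
det D = 2, so D⁻¹ = [[3/2, 5/2], [1, 2]].
B has determinant -1; B⁻¹ = [[-5, 1], [-4, 1]].
D⁻¹S = [[12, -14], [4, -5]].
M = (D⁻¹S)B⁻¹ = [[-4, -2], [0, -1]].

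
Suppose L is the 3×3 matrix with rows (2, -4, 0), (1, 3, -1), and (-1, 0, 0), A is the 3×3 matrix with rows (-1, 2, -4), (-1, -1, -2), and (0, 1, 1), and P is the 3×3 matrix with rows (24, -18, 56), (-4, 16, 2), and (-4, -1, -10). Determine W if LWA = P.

W = [[-1, -3, 0], [2, 2, 3], [3, 1, -5]]

Left-multiply by L⁻¹ and right-multiply by A⁻¹: W = L⁻¹PA⁻¹.
L has determinant -4; L⁻¹ = [[0, 0, -1], [-1/4, 0, -1/2], [-3/4, -1, -5/2]].
A has determinant 5; A⁻¹ = [[1/5, -6/5, -8/5], [1/5, -1/5, 2/5], [-1/5, 1/5, 3/5]].
L⁻¹P = [[4, 1, 10], [-4, 5, -9], [-4, 0, -19]].
W = (L⁻¹P)A⁻¹ = [[-1, -3, 0], [2, 2, 3], [3, 1, -5]].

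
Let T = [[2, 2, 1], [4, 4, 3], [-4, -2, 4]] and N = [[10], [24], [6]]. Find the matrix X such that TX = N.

Since T multiplies X on the left, X = T⁻¹N.
det T = -4, so T⁻¹ = [[-11/2, 5/2, -1/2], [7, -3, 1/2], [-2, 1, 0]].
X = T⁻¹N = [[-11/2, 5/2, -1/2], [7, -3, 1/2], [-2, 1, 0]] · [[10], [24], [6]] = [[2], [1], [4]].

X = [[2], [1], [4]]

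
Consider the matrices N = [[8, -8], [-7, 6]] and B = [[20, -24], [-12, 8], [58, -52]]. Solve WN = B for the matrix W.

Right-multiplying both sides by N⁻¹ gives W = BN⁻¹.
N has determinant -8; N⁻¹ = [[-3/4, -1], [-7/8, -1]].
W = BN⁻¹ = [[20, -24], [-12, 8], [58, -52]] · [[-3/4, -1], [-7/8, -1]] = [[6, 4], [2, 4], [2, -6]].

W = [[6, 4], [2, 4], [2, -6]]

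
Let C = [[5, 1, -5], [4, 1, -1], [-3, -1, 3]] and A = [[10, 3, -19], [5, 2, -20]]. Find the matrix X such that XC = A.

X = [[2, -3, -4], [2, -5, -5]]

Right-multiplying both sides by C⁻¹ gives X = AC⁻¹.
C has determinant 6; C⁻¹ = [[1/3, 1/3, 2/3], [-3/2, 0, -5/2], [-1/6, 1/3, 1/6]].
X = AC⁻¹ = [[10, 3, -19], [5, 2, -20]] · [[1/3, 1/3, 2/3], [-3/2, 0, -5/2], [-1/6, 1/3, 1/6]] = [[2, -3, -4], [2, -5, -5]].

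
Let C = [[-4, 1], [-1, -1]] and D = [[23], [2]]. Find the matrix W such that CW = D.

Left-multiplying both sides by C⁻¹ gives W = C⁻¹D.
det C = 5, so C⁻¹ = [[-1/5, -1/5], [1/5, -4/5]].
W = C⁻¹D = [[-1/5, -1/5], [1/5, -4/5]] · [[23], [2]] = [[-5], [3]].

W = [[-5], [3]]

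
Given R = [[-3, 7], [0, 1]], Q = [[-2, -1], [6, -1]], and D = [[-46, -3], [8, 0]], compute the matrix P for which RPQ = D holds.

P = R⁻¹DQ⁻¹ (apply R⁻¹ on the left and Q⁻¹ on the right).
det R = -3; the adjugate gives R⁻¹ = [[-1/3, 7/3], [0, 1]].
det Q = 8; the adjugate gives Q⁻¹ = [[-1/8, 1/8], [-3/4, -1/4]].
R⁻¹D = [[34, 1], [8, 0]].
P = (R⁻¹D)Q⁻¹ = [[-5, 4], [-1, 1]].

P = [[-5, 4], [-1, 1]]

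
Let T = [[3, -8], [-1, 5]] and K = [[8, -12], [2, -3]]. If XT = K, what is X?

T is on the right of X, so right-multiply by T⁻¹: X = KT⁻¹.
det T = 7, so T⁻¹ = [[5/7, 8/7], [1/7, 3/7]].
X = KT⁻¹ = [[8, -12], [2, -3]] · [[5/7, 8/7], [1/7, 3/7]] = [[4, 4], [1, 1]].

X = [[4, 4], [1, 1]]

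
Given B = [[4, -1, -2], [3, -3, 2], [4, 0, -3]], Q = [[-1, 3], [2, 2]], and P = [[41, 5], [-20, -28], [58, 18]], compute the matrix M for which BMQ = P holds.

M = B⁻¹PQ⁻¹ (apply B⁻¹ on the left and Q⁻¹ on the right).
B has determinant -5; B⁻¹ = [[-9/5, 3/5, 8/5], [-17/5, 4/5, 14/5], [-12/5, 4/5, 9/5]].
det Q = -8; the adjugate gives Q⁻¹ = [[-1/4, 3/8], [1/4, 1/8]].
B⁻¹P = [[7, 3], [7, 11], [-10, -2]].
M = (B⁻¹P)Q⁻¹ = [[-1, 3], [1, 4], [2, -4]].

M = [[-1, 3], [1, 4], [2, -4]]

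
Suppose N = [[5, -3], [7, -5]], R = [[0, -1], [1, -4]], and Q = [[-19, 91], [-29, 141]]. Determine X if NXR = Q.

X = [[0, -2], [5, 3]]

X = N⁻¹QR⁻¹ (apply N⁻¹ on the left and R⁻¹ on the right).
det N = -4, so N⁻¹ = [[5/4, -3/4], [7/4, -5/4]].
det R = 1; the adjugate gives R⁻¹ = [[-4, 1], [-1, 0]].
N⁻¹Q = [[-2, 8], [3, -17]].
X = (N⁻¹Q)R⁻¹ = [[0, -2], [5, 3]].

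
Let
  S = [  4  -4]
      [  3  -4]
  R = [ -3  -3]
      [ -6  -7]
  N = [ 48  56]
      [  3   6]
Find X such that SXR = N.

X = [[-5, -5], [-5, -3]]

Left-multiply by S⁻¹ and right-multiply by R⁻¹: X = S⁻¹NR⁻¹.
S has determinant -4; S⁻¹ = [[1, -1], [3/4, -1]].
det R = 3; the adjugate gives R⁻¹ = [[-7/3, 1], [2, -1]].
S⁻¹N = [[45, 50], [33, 36]].
X = (S⁻¹N)R⁻¹ = [[-5, -5], [-5, -3]].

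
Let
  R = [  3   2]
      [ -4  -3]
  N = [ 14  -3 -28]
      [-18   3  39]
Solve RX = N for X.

X = [[6, -3, -6], [-2, 3, -5]]

Since R multiplies X on the left, X = R⁻¹N.
det R = -1; the adjugate gives R⁻¹ = [[3, 2], [-4, -3]].
X = R⁻¹N = [[3, 2], [-4, -3]] · [[14, -3, -28], [-18, 3, 39]] = [[6, -3, -6], [-2, 3, -5]].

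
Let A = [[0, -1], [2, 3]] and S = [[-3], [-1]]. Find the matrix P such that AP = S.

A is on the left of P, so left-multiply by A⁻¹: P = A⁻¹S.
det A = 2, so A⁻¹ = [[3/2, 1/2], [-1, 0]].
P = A⁻¹S = [[3/2, 1/2], [-1, 0]] · [[-3], [-1]] = [[-5], [3]].

P = [[-5], [3]]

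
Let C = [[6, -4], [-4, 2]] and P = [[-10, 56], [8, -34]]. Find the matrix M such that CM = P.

C is on the left of M, so left-multiply by C⁻¹: M = C⁻¹P.
det C = -4, so C⁻¹ = [[-1/2, -1], [-1, -3/2]].
M = C⁻¹P = [[-1/2, -1], [-1, -3/2]] · [[-10, 56], [8, -34]] = [[-3, 6], [-2, -5]].

M = [[-3, 6], [-2, -5]]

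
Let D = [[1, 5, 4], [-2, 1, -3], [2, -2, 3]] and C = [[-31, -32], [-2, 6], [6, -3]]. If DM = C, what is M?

D is on the left of M, so left-multiply by D⁻¹: M = D⁻¹C.
det D = 5; the adjugate gives D⁻¹ = [[-3/5, -23/5, -19/5], [0, -1, -1], [2/5, 12/5, 11/5]].
M = D⁻¹C = [[-3/5, -23/5, -19/5], [0, -1, -1], [2/5, 12/5, 11/5]] · [[-31, -32], [-2, 6], [6, -3]] = [[5, 3], [-4, -3], [-4, -5]].

M = [[5, 3], [-4, -3], [-4, -5]]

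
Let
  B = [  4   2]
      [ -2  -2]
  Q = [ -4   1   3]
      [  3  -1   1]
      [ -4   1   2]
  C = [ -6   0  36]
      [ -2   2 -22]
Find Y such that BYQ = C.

Y = [[5, 0, -4], [-1, 3, 2]]

Left-multiply by B⁻¹ and right-multiply by Q⁻¹: Y = B⁻¹CQ⁻¹.
det B = -4, so B⁻¹ = [[1/2, 1/2], [-1/2, -1]].
Q has determinant -1; Q⁻¹ = [[3, -1, -4], [10, -4, -13], [1, 0, -1]].
B⁻¹C = [[-4, 1, 7], [5, -2, 4]].
Y = (B⁻¹C)Q⁻¹ = [[5, 0, -4], [-1, 3, 2]].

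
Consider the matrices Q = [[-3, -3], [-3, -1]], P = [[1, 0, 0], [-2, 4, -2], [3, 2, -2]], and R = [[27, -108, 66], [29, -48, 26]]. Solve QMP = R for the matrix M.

Isolating M: multiply by Q⁻¹ from the left and P⁻¹ from the right, so M = Q⁻¹RP⁻¹.
Q has determinant -6; Q⁻¹ = [[1/6, -1/2], [-1/2, 1/2]].
P has determinant -4; P⁻¹ = [[1, 0, 0], [5/2, 1/2, -1/2], [4, 1/2, -1]].
Q⁻¹R = [[-10, 6, -2], [1, 30, -20]].
M = (Q⁻¹R)P⁻¹ = [[-3, 2, -1], [-4, 5, 5]].

M = [[-3, 2, -1], [-4, 5, 5]]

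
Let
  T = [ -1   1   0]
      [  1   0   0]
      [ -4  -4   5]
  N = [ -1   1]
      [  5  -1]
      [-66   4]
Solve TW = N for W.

W = [[5, -1], [4, 0], [-6, 0]]

T is on the left of W, so left-multiply by T⁻¹: W = T⁻¹N.
T has determinant -5; T⁻¹ = [[0, 1, 0], [1, 1, 0], [4/5, 8/5, 1/5]].
W = T⁻¹N = [[0, 1, 0], [1, 1, 0], [4/5, 8/5, 1/5]] · [[-1, 1], [5, -1], [-66, 4]] = [[5, -1], [4, 0], [-6, 0]].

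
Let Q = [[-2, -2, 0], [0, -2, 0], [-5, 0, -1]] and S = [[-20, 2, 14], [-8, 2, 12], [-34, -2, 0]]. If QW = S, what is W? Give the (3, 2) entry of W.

2

Left-multiplying both sides by Q⁻¹ gives W = Q⁻¹S.
Q has determinant -4; Q⁻¹ = [[-1/2, 1/2, 0], [0, -1/2, 0], [5/2, -5/2, -1]].
W = Q⁻¹S = [[-1/2, 1/2, 0], [0, -1/2, 0], [5/2, -5/2, -1]] · [[-20, 2, 14], [-8, 2, 12], [-34, -2, 0]] = [[6, 0, -1], [4, -1, -6], [4, 2, 5]].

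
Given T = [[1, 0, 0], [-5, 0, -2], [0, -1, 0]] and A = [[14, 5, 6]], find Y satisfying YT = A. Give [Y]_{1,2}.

Right-multiplying both sides by T⁻¹ gives Y = AT⁻¹.
T has determinant -2; T⁻¹ = [[1, 0, 0], [0, 0, -1], [-5/2, -1/2, 0]].
Y = AT⁻¹ = [[14, 5, 6]] · [[1, 0, 0], [0, 0, -1], [-5/2, -1/2, 0]] = [[-1, -3, -5]].

-3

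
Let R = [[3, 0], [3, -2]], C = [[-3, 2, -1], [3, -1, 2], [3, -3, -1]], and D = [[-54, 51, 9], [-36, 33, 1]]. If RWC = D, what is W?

Isolating W: multiply by R⁻¹ from the left and C⁻¹ from the right, so W = R⁻¹DC⁻¹.
det R = -6; the adjugate gives R⁻¹ = [[1/3, 0], [1/2, -1/2]].
det C = 3; the adjugate gives C⁻¹ = [[7/3, 5/3, 1], [3, 2, 1], [-2, -1, -1]].
R⁻¹D = [[-18, 17, 3], [-9, 9, 4]].
W = (R⁻¹D)C⁻¹ = [[3, 1, -4], [-2, -1, -4]].

W = [[3, 1, -4], [-2, -1, -4]]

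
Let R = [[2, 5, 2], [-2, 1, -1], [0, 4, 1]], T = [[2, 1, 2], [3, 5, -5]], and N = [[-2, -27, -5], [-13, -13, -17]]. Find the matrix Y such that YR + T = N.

YR = N − T = [[-4, -28, -7], [-16, -18, -12]].
Right-multiplying both sides by R⁻¹ gives Y = (N − T)R⁻¹.
det R = 4, so R⁻¹ = [[5/4, 3/4, -7/4], [1/2, 1/2, -1/2], [-2, -2, 3]].
Y = (N − T)R⁻¹ = [[-5, -3, 0], [-5, 3, 1]].

Y = [[-5, -3, 0], [-5, 3, 1]]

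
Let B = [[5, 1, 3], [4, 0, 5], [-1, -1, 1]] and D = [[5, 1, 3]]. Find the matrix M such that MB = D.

M = [[1, 0, 0]]

Right-multiplying both sides by B⁻¹ gives M = DB⁻¹.
det B = 4, so B⁻¹ = [[5/4, -1, 5/4], [-9/4, 2, -13/4], [-1, 1, -1]].
M = DB⁻¹ = [[5, 1, 3]] · [[5/4, -1, 5/4], [-9/4, 2, -13/4], [-1, 1, -1]] = [[1, 0, 0]].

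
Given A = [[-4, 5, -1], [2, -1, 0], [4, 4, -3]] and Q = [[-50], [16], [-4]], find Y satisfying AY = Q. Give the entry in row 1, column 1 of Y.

Left-multiplying both sides by A⁻¹ gives Y = A⁻¹Q.
A has determinant 6; A⁻¹ = [[1/2, 11/6, -1/6], [1, 8/3, -1/3], [2, 6, -1]].
Y = A⁻¹Q = [[1/2, 11/6, -1/6], [1, 8/3, -1/3], [2, 6, -1]] · [[-50], [16], [-4]] = [[5], [-6], [0]].

5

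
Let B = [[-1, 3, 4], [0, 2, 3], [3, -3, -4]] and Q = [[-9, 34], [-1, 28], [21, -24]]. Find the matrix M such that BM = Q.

M = [[6, 5], [-5, 5], [3, 6]]

Since B multiplies M on the left, M = B⁻¹Q.
det B = 2, so B⁻¹ = [[1/2, 0, 1/2], [9/2, -4, 3/2], [-3, 3, -1]].
M = B⁻¹Q = [[1/2, 0, 1/2], [9/2, -4, 3/2], [-3, 3, -1]] · [[-9, 34], [-1, 28], [21, -24]] = [[6, 5], [-5, 5], [3, 6]].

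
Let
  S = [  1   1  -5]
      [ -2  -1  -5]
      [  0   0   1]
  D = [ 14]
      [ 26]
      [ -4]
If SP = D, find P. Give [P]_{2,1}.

Left-multiplying both sides by S⁻¹ gives P = S⁻¹D.
S has determinant 1; S⁻¹ = [[-1, -1, -10], [2, 1, 15], [0, 0, 1]].
P = S⁻¹D = [[-1, -1, -10], [2, 1, 15], [0, 0, 1]] · [[14], [26], [-4]] = [[0], [-6], [-4]].

-6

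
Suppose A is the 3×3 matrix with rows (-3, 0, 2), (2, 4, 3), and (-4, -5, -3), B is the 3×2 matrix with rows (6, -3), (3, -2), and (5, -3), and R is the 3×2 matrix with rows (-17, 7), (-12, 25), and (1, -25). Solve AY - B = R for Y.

Y = [[3, 2], [-3, 1], [-1, 5]]

AY = R + B = [[-11, 4], [-9, 23], [6, -28]].
A is on the left of Y, so left-multiply by A⁻¹: Y = A⁻¹(R + B).
A has determinant 3; A⁻¹ = [[1, -10/3, -8/3], [-2, 17/3, 13/3], [2, -5, -4]].
Y = A⁻¹(R + B) = [[3, 2], [-3, 1], [-1, 5]].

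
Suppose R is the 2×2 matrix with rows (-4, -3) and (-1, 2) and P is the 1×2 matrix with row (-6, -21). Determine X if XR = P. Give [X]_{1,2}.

-6

R is on the right of X, so right-multiply by R⁻¹: X = PR⁻¹.
det R = -11, so R⁻¹ = [[-2/11, -3/11], [-1/11, 4/11]].
X = PR⁻¹ = [[-6, -21]] · [[-2/11, -3/11], [-1/11, 4/11]] = [[3, -6]].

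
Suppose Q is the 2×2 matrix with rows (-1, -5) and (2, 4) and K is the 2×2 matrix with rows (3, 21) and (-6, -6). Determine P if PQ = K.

Q is on the right of P, so right-multiply by Q⁻¹: P = KQ⁻¹.
det Q = 6, so Q⁻¹ = [[2/3, 5/6], [-1/3, -1/6]].
P = KQ⁻¹ = [[3, 21], [-6, -6]] · [[2/3, 5/6], [-1/3, -1/6]] = [[-5, -1], [-2, -4]].

P = [[-5, -1], [-2, -4]]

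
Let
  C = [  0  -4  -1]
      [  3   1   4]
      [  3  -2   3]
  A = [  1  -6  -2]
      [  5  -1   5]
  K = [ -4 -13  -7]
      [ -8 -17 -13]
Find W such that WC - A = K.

W = [[3, -3, 2], [5, 0, -1]]

WC = K + A = [[-3, -19, -9], [-3, -18, -8]].
C is on the right of W, so right-multiply by C⁻¹: W = (K + A)C⁻¹.
det C = -3, so C⁻¹ = [[-11/3, -14/3, 5], [-1, -1, 1], [3, 4, -4]].
W = (K + A)C⁻¹ = [[3, -3, 2], [5, 0, -1]].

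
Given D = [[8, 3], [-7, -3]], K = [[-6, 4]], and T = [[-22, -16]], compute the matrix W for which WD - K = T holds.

WD = T + K = [[-28, -12]].
D is on the right of W, so right-multiply by D⁻¹: W = (T + K)D⁻¹.
D has determinant -3; D⁻¹ = [[1, 1], [-7/3, -8/3]].
W = (T + K)D⁻¹ = [[0, 4]].

W = [[0, 4]]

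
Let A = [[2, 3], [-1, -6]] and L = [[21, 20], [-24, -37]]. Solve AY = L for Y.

Left-multiplying both sides by A⁻¹ gives Y = A⁻¹L.
det A = -9, so A⁻¹ = [[2/3, 1/3], [-1/9, -2/9]].
Y = A⁻¹L = [[2/3, 1/3], [-1/9, -2/9]] · [[21, 20], [-24, -37]] = [[6, 1], [3, 6]].

Y = [[6, 1], [3, 6]]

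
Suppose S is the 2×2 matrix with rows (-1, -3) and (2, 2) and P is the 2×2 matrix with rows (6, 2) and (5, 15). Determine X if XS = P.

X = [[2, 4], [-5, 0]]

S is on the right of X, so right-multiply by S⁻¹: X = PS⁻¹.
det S = 4, so S⁻¹ = [[1/2, 3/4], [-1/2, -1/4]].
X = PS⁻¹ = [[6, 2], [5, 15]] · [[1/2, 3/4], [-1/2, -1/4]] = [[2, 4], [-5, 0]].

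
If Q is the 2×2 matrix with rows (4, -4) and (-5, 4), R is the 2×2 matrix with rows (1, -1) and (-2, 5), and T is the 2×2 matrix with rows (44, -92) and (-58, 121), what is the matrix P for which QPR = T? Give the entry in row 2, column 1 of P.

1

Left-multiply by Q⁻¹ and right-multiply by R⁻¹: P = Q⁻¹TR⁻¹.
det Q = -4; the adjugate gives Q⁻¹ = [[-1, -1], [-5/4, -1]].
R has determinant 3; R⁻¹ = [[5/3, 1/3], [2/3, 1/3]].
Q⁻¹T = [[14, -29], [3, -6]].
P = (Q⁻¹T)R⁻¹ = [[4, -5], [1, -1]].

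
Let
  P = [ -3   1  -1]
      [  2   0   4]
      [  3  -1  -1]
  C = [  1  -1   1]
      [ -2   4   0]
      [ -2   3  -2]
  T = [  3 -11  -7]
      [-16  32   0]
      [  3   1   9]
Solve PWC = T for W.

Isolating W: multiply by P⁻¹ from the left and C⁻¹ from the right, so W = P⁻¹TC⁻¹.
P has determinant 4; P⁻¹ = [[1, 1/2, 1], [7/2, 3/2, 5/2], [-1/2, 0, -1/2]].
C has determinant -2; C⁻¹ = [[4, -1/2, 2], [2, 0, 1], [-1, 1/2, -1]].
P⁻¹T = [[-2, 6, 2], [-6, 12, -2], [-3, 5, -1]].
W = (P⁻¹T)C⁻¹ = [[2, 2, 0], [2, 2, 2], [-1, 1, 0]].

W = [[2, 2, 0], [2, 2, 2], [-1, 1, 0]]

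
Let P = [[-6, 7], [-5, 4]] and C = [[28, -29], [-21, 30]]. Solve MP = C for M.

Right-multiplying both sides by P⁻¹ gives M = CP⁻¹.
det P = 11, so P⁻¹ = [[4/11, -7/11], [5/11, -6/11]].
M = CP⁻¹ = [[28, -29], [-21, 30]] · [[4/11, -7/11], [5/11, -6/11]] = [[-3, -2], [6, -3]].

M = [[-3, -2], [6, -3]]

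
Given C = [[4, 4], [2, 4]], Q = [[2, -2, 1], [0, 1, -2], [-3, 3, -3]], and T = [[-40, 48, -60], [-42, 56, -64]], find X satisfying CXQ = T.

X = [[5, -3, 3], [-4, 5, 1]]

Left-multiply by C⁻¹ and right-multiply by Q⁻¹: X = C⁻¹TQ⁻¹.
det C = 8; the adjugate gives C⁻¹ = [[1/2, -1/2], [-1/4, 1/2]].
det Q = -3; the adjugate gives Q⁻¹ = [[-1, 1, -1], [-2, 1, -4/3], [-1, 0, -2/3]].
C⁻¹T = [[1, -4, 2], [-11, 16, -17]].
X = (C⁻¹T)Q⁻¹ = [[5, -3, 3], [-4, 5, 1]].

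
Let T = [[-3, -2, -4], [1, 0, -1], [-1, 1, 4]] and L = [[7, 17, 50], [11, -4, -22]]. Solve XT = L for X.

T is on the right of X, so right-multiply by T⁻¹: X = LT⁻¹.
T has determinant -1; T⁻¹ = [[-1, -4, -2], [3, 16, 7], [-1, -5, -2]].
X = LT⁻¹ = [[7, 17, 50], [11, -4, -22]] · [[-1, -4, -2], [3, 16, 7], [-1, -5, -2]] = [[-6, -6, 5], [-1, 2, -6]].

X = [[-6, -6, 5], [-1, 2, -6]]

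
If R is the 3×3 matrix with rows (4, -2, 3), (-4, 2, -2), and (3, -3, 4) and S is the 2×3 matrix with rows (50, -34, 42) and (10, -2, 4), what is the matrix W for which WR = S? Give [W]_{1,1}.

Since R sits to the right of W, W = SR⁻¹.
det R = 6; the adjugate gives R⁻¹ = [[1/3, -1/6, -1/3], [5/3, 7/6, -2/3], [1, 1, 0]].
W = SR⁻¹ = [[50, -34, 42], [10, -2, 4]] · [[1/3, -1/6, -1/3], [5/3, 7/6, -2/3], [1, 1, 0]] = [[2, -6, 6], [4, 0, -2]].

2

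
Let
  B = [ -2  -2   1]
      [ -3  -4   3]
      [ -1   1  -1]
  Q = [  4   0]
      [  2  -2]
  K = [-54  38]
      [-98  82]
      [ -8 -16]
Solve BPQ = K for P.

P = [[4, 2], [-2, 5], [0, -5]]

Isolating P: multiply by B⁻¹ from the left and Q⁻¹ from the right, so P = B⁻¹KQ⁻¹.
det B = 3; the adjugate gives B⁻¹ = [[1/3, -1/3, -2/3], [-2, 1, 1], [-7/3, 4/3, 2/3]].
det Q = -8, so Q⁻¹ = [[1/4, 0], [1/4, -1/2]].
B⁻¹K = [[20, -4], [2, -10], [-10, 10]].
P = (B⁻¹K)Q⁻¹ = [[4, 2], [-2, 5], [0, -5]].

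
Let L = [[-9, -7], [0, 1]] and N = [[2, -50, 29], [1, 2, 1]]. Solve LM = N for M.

M = [[-1, 4, -4], [1, 2, 1]]

Left-multiplying both sides by L⁻¹ gives M = L⁻¹N.
det L = -9, so L⁻¹ = [[-1/9, -7/9], [0, 1]].
M = L⁻¹N = [[-1/9, -7/9], [0, 1]] · [[2, -50, 29], [1, 2, 1]] = [[-1, 4, -4], [1, 2, 1]].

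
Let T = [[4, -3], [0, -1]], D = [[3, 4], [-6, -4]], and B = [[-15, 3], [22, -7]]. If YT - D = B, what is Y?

Y = [[-3, 2], [4, -1]]

YT = B + D = [[-12, 7], [16, -11]].
T is on the right of Y, so right-multiply by T⁻¹: Y = (B + D)T⁻¹.
det T = -4, so T⁻¹ = [[1/4, -3/4], [0, -1]].
Y = (B + D)T⁻¹ = [[-3, 2], [4, -1]].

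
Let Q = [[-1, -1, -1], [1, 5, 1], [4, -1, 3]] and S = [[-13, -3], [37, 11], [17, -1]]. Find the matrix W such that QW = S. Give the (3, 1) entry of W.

Since Q multiplies W on the left, W = Q⁻¹S.
Q has determinant 4; Q⁻¹ = [[4, 1, 1], [1/4, 1/4, 0], [-21/4, -5/4, -1]].
W = Q⁻¹S = [[4, 1, 1], [1/4, 1/4, 0], [-21/4, -5/4, -1]] · [[-13, -3], [37, 11], [17, -1]] = [[2, -2], [6, 2], [5, 3]].

5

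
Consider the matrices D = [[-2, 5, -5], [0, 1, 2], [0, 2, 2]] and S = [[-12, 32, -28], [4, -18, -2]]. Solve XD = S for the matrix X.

D is on the right of X, so right-multiply by D⁻¹: X = SD⁻¹.
det D = 4, so D⁻¹ = [[-1/2, -5, 15/4], [0, -1, 1], [0, 1, -1/2]].
X = SD⁻¹ = [[-12, 32, -28], [4, -18, -2]] · [[-1/2, -5, 15/4], [0, -1, 1], [0, 1, -1/2]] = [[6, 0, 1], [-2, -4, -2]].

X = [[6, 0, 1], [-2, -4, -2]]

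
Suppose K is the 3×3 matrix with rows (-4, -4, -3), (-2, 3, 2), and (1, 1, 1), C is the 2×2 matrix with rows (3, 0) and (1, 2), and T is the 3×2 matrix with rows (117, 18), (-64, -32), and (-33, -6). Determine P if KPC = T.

P = [[-2, 2], [-4, -2], [-4, -3]]

P = K⁻¹TC⁻¹ (apply K⁻¹ on the left and C⁻¹ on the right).
det K = -5; the adjugate gives K⁻¹ = [[-1/5, -1/5, -1/5], [-4/5, 1/5, -14/5], [1, 0, 4]].
det C = 6, so C⁻¹ = [[1/3, 0], [-1/6, 1/2]].
K⁻¹T = [[-4, 4], [-14, -4], [-15, -6]].
P = (K⁻¹T)C⁻¹ = [[-2, 2], [-4, -2], [-4, -3]].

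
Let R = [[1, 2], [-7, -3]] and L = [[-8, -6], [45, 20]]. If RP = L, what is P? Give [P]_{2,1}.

-1

Left-multiplying both sides by R⁻¹ gives P = R⁻¹L.
det R = 11, so R⁻¹ = [[-3/11, -2/11], [7/11, 1/11]].
P = R⁻¹L = [[-3/11, -2/11], [7/11, 1/11]] · [[-8, -6], [45, 20]] = [[-6, -2], [-1, -2]].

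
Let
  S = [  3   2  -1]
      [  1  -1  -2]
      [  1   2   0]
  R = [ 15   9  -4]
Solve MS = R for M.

M = [[6, -1, -2]]

S is on the right of M, so right-multiply by S⁻¹: M = RS⁻¹.
det S = 5, so S⁻¹ = [[4/5, -2/5, -1], [-2/5, 1/5, 1], [3/5, -4/5, -1]].
M = RS⁻¹ = [[15, 9, -4]] · [[4/5, -2/5, -1], [-2/5, 1/5, 1], [3/5, -4/5, -1]] = [[6, -1, -2]].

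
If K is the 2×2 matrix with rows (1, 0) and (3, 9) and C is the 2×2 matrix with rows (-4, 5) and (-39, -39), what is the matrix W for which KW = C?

Since K multiplies W on the left, W = K⁻¹C.
det K = 9; the adjugate gives K⁻¹ = [[1, 0], [-1/3, 1/9]].
W = K⁻¹C = [[1, 0], [-1/3, 1/9]] · [[-4, 5], [-39, -39]] = [[-4, 5], [-3, -6]].

W = [[-4, 5], [-3, -6]]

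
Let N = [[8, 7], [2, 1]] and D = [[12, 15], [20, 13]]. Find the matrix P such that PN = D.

Right-multiplying both sides by N⁻¹ gives P = DN⁻¹.
det N = -6, so N⁻¹ = [[-1/6, 7/6], [1/3, -4/3]].
P = DN⁻¹ = [[12, 15], [20, 13]] · [[-1/6, 7/6], [1/3, -4/3]] = [[3, -6], [1, 6]].

P = [[3, -6], [1, 6]]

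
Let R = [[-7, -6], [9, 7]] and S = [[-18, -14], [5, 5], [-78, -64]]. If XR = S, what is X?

R is on the right of X, so right-multiply by R⁻¹: X = SR⁻¹.
det R = 5, so R⁻¹ = [[7/5, 6/5], [-9/5, -7/5]].
X = SR⁻¹ = [[-18, -14], [5, 5], [-78, -64]] · [[7/5, 6/5], [-9/5, -7/5]] = [[0, -2], [-2, -1], [6, -4]].

X = [[0, -2], [-2, -1], [6, -4]]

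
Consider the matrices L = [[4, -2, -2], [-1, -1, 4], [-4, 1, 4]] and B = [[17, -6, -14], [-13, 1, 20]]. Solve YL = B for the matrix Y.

Since L sits to the right of Y, Y = BL⁻¹.
det L = 2, so L⁻¹ = [[-4, 3, -5], [-6, 4, -7], [-5/2, 2, -3]].
Y = BL⁻¹ = [[17, -6, -14], [-13, 1, 20]] · [[-4, 3, -5], [-6, 4, -7], [-5/2, 2, -3]] = [[3, -1, -1], [-4, 5, -2]].

Y = [[3, -1, -1], [-4, 5, -2]]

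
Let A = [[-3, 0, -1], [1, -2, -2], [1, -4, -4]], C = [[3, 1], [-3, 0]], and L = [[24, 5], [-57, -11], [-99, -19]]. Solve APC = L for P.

P = [[-3, 2], [0, 0], [4, -3]]

Left-multiply by A⁻¹ and right-multiply by C⁻¹: P = A⁻¹LC⁻¹.
det A = 2; the adjugate gives A⁻¹ = [[0, 2, -1], [1, 13/2, -7/2], [-1, -6, 3]].
det C = 3; the adjugate gives C⁻¹ = [[0, -1/3], [1, 1]].
A⁻¹L = [[-15, -3], [0, 0], [21, 4]].
P = (A⁻¹L)C⁻¹ = [[-3, 2], [0, 0], [4, -3]].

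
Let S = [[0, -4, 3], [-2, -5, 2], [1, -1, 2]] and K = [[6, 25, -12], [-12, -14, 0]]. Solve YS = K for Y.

Y = [[-6, -1, 4], [-4, 6, 0]]

S is on the right of Y, so right-multiply by S⁻¹: Y = KS⁻¹.
det S = -3, so S⁻¹ = [[8/3, -5/3, -7/3], [-2, 1, 2], [-7/3, 4/3, 8/3]].
Y = KS⁻¹ = [[6, 25, -12], [-12, -14, 0]] · [[8/3, -5/3, -7/3], [-2, 1, 2], [-7/3, 4/3, 8/3]] = [[-6, -1, 4], [-4, 6, 0]].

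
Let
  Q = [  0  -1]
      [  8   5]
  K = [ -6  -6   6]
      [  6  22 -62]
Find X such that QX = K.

Since Q multiplies X on the left, X = Q⁻¹K.
det Q = 8, so Q⁻¹ = [[5/8, 1/8], [-1, 0]].
X = Q⁻¹K = [[5/8, 1/8], [-1, 0]] · [[-6, -6, 6], [6, 22, -62]] = [[-3, -1, -4], [6, 6, -6]].

X = [[-3, -1, -4], [6, 6, -6]]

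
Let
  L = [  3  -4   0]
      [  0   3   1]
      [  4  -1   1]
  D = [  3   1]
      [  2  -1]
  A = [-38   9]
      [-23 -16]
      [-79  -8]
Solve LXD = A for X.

Isolating X: multiply by L⁻¹ from the left and D⁻¹ from the right, so X = L⁻¹AD⁻¹.
det L = -4; the adjugate gives L⁻¹ = [[-1, -1, 1], [-1, -3/4, 3/4], [3, 13/4, -9/4]].
D has determinant -5; D⁻¹ = [[1/5, 1/5], [2/5, -3/5]].
L⁻¹A = [[-18, -1], [-4, -3], [-11, -7]].
X = (L⁻¹A)D⁻¹ = [[-4, -3], [-2, 1], [-5, 2]].

X = [[-4, -3], [-2, 1], [-5, 2]]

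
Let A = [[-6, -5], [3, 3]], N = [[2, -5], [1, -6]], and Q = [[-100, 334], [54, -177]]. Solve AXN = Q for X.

Left-multiply by A⁻¹ and right-multiply by N⁻¹: X = A⁻¹QN⁻¹.
det A = -3, so A⁻¹ = [[-1, -5/3], [1, 2]].
det N = -7, so N⁻¹ = [[6/7, -5/7], [1/7, -2/7]].
A⁻¹Q = [[10, -39], [8, -20]].
X = (A⁻¹Q)N⁻¹ = [[3, 4], [4, 0]].

X = [[3, 4], [4, 0]]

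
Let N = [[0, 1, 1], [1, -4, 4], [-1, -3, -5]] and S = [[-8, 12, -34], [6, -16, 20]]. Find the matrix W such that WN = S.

N is on the right of W, so right-multiply by N⁻¹: W = SN⁻¹.
N has determinant -6; N⁻¹ = [[-16/3, -1/3, -4/3], [-1/6, -1/6, -1/6], [7/6, 1/6, 1/6]].
W = SN⁻¹ = [[-8, 12, -34], [6, -16, 20]] · [[-16/3, -1/3, -4/3], [-1/6, -1/6, -1/6], [7/6, 1/6, 1/6]] = [[1, -5, 3], [-6, 4, -2]].

W = [[1, -5, 3], [-6, 4, -2]]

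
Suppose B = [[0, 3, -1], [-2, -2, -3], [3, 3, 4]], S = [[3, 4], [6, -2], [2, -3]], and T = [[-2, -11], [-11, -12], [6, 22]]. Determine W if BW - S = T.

BW = T + S = [[1, -7], [-5, -14], [8, 19]].
Left-multiplying both sides by B⁻¹ gives W = B⁻¹(T + S).
B has determinant -3; B⁻¹ = [[-1/3, 5, 11/3], [1/3, -1, -2/3], [0, -3, -2]].
W = B⁻¹(T + S) = [[4, 2], [0, -1], [-1, 4]].

W = [[4, 2], [0, -1], [-1, 4]]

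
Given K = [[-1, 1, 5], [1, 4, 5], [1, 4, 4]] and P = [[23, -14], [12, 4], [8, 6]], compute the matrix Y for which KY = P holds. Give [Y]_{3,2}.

-2

Since K multiplies Y on the left, Y = K⁻¹P.
det K = 5; the adjugate gives K⁻¹ = [[-4/5, 16/5, -3], [1/5, -9/5, 2], [0, 1, -1]].
Y = K⁻¹P = [[-4/5, 16/5, -3], [1/5, -9/5, 2], [0, 1, -1]] · [[23, -14], [12, 4], [8, 6]] = [[-4, 6], [-1, 2], [4, -2]].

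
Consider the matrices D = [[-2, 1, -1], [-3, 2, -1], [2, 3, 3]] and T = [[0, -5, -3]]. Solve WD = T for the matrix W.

D is on the right of W, so right-multiply by D⁻¹: W = TD⁻¹.
D has determinant 2; D⁻¹ = [[9/2, -3, 1/2], [7/2, -2, 1/2], [-13/2, 4, -1/2]].
W = TD⁻¹ = [[0, -5, -3]] · [[9/2, -3, 1/2], [7/2, -2, 1/2], [-13/2, 4, -1/2]] = [[2, -2, -1]].

W = [[2, -2, -1]]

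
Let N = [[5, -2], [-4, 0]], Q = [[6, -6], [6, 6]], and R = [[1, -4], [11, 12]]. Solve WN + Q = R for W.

W = [[-1, 0], [-3, -5]]

WN = R − Q = [[-5, 2], [5, 6]].
N is on the right of W, so right-multiply by N⁻¹: W = (R − Q)N⁻¹.
det N = -8, so N⁻¹ = [[0, -1/4], [-1/2, -5/8]].
W = (R − Q)N⁻¹ = [[-1, 0], [-3, -5]].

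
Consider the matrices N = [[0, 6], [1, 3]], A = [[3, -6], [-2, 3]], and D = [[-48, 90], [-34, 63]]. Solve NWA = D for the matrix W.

W = [[-2, 2], [-2, 1]]

Left-multiply by N⁻¹ and right-multiply by A⁻¹: W = N⁻¹DA⁻¹.
N has determinant -6; N⁻¹ = [[-1/2, 1], [1/6, 0]].
A has determinant -3; A⁻¹ = [[-1, -2], [-2/3, -1]].
N⁻¹D = [[-10, 18], [-8, 15]].
W = (N⁻¹D)A⁻¹ = [[-2, 2], [-2, 1]].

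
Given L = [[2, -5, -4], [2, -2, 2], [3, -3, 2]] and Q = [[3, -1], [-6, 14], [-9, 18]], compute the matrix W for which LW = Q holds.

Left-multiplying both sides by L⁻¹ gives W = L⁻¹Q.
L has determinant -6; L⁻¹ = [[-1/3, -11/3, 3], [-1/3, -8/3, 2], [0, 3/2, -1]].
W = L⁻¹Q = [[-1/3, -11/3, 3], [-1/3, -8/3, 2], [0, 3/2, -1]] · [[3, -1], [-6, 14], [-9, 18]] = [[-6, 3], [-3, -1], [0, 3]].

W = [[-6, 3], [-3, -1], [0, 3]]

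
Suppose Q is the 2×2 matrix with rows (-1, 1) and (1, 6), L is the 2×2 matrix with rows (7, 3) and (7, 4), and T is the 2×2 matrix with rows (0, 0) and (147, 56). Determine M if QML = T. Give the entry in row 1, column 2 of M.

M = Q⁻¹TL⁻¹ (apply Q⁻¹ on the left and L⁻¹ on the right).
det Q = -7, so Q⁻¹ = [[-6/7, 1/7], [1/7, 1/7]].
det L = 7, so L⁻¹ = [[4/7, -3/7], [-1, 1]].
Q⁻¹T = [[21, 8], [21, 8]].
M = (Q⁻¹T)L⁻¹ = [[4, -1], [4, -1]].

-1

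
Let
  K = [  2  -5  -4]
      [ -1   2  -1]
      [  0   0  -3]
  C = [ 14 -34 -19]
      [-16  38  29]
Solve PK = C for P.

P = [[6, -2, -1], [-6, 4, -3]]

Right-multiplying both sides by K⁻¹ gives P = CK⁻¹.
K has determinant 3; K⁻¹ = [[-2, -5, 13/3], [-1, -2, 2], [0, 0, -1/3]].
P = CK⁻¹ = [[14, -34, -19], [-16, 38, 29]] · [[-2, -5, 13/3], [-1, -2, 2], [0, 0, -1/3]] = [[6, -2, -1], [-6, 4, -3]].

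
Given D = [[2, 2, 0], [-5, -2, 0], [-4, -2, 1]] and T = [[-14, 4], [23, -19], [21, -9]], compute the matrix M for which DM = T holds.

M = [[-3, 5], [-4, -3], [1, 5]]

Since D multiplies M on the left, M = D⁻¹T.
det D = 6; the adjugate gives D⁻¹ = [[-1/3, -1/3, 0], [5/6, 1/3, 0], [1/3, -2/3, 1]].
M = D⁻¹T = [[-1/3, -1/3, 0], [5/6, 1/3, 0], [1/3, -2/3, 1]] · [[-14, 4], [23, -19], [21, -9]] = [[-3, 5], [-4, -3], [1, 5]].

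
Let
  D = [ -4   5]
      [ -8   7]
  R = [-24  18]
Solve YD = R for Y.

Y = [[-2, 4]]

Right-multiplying both sides by D⁻¹ gives Y = RD⁻¹.
det D = 12, so D⁻¹ = [[7/12, -5/12], [2/3, -1/3]].
Y = RD⁻¹ = [[-24, 18]] · [[7/12, -5/12], [2/3, -1/3]] = [[-2, 4]].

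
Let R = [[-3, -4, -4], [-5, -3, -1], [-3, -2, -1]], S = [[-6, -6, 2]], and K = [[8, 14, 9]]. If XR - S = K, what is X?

X = [[-3, 2, -1]]

XR = K + S = [[2, 8, 11]].
Right-multiplying both sides by R⁻¹ gives X = (K + S)R⁻¹.
R has determinant 1; R⁻¹ = [[1, 4, -8], [-2, -9, 17], [1, 6, -11]].
X = (K + S)R⁻¹ = [[-3, 2, -1]].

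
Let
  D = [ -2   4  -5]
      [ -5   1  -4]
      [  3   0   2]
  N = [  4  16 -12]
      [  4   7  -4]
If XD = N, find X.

D is on the right of X, so right-multiply by D⁻¹: X = ND⁻¹.
det D = 3; the adjugate gives D⁻¹ = [[2/3, -8/3, -11/3], [-2/3, 11/3, 17/3], [-1, 4, 6]].
X = ND⁻¹ = [[4, 16, -12], [4, 7, -4]] · [[2/3, -8/3, -11/3], [-2/3, 11/3, 17/3], [-1, 4, 6]] = [[4, 0, 4], [2, -1, 1]].

X = [[4, 0, 4], [2, -1, 1]]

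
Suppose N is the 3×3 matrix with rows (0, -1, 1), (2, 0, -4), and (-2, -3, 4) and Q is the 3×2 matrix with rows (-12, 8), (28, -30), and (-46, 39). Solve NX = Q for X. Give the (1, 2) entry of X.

-5

Since N multiplies X on the left, X = N⁻¹Q.
N has determinant -6; N⁻¹ = [[2, -1/6, -2/3], [0, -1/3, -1/3], [1, -1/3, -1/3]].
X = N⁻¹Q = [[2, -1/6, -2/3], [0, -1/3, -1/3], [1, -1/3, -1/3]] · [[-12, 8], [28, -30], [-46, 39]] = [[2, -5], [6, -3], [-6, 5]].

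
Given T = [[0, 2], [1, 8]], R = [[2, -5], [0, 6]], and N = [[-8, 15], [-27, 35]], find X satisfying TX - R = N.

TX = N + R = [[-6, 10], [-27, 41]].
Left-multiplying both sides by T⁻¹ gives X = T⁻¹(N + R).
det T = -2, so T⁻¹ = [[-4, 1], [1/2, 0]].
X = T⁻¹(N + R) = [[-3, 1], [-3, 5]].

X = [[-3, 1], [-3, 5]]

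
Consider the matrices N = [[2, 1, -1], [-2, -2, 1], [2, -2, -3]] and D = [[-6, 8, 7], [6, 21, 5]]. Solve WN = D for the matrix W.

N is on the right of W, so right-multiply by N⁻¹: W = DN⁻¹.
det N = 4; the adjugate gives N⁻¹ = [[2, 5/4, -1/4], [-1, -1, 0], [2, 3/2, -1/2]].
W = DN⁻¹ = [[-6, 8, 7], [6, 21, 5]] · [[2, 5/4, -1/4], [-1, -1, 0], [2, 3/2, -1/2]] = [[-6, -5, -2], [1, -6, -4]].

W = [[-6, -5, -2], [1, -6, -4]]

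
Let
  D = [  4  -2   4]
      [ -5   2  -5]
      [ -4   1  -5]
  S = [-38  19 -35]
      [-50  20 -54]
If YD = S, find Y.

D is on the right of Y, so right-multiply by D⁻¹: Y = SD⁻¹.
D has determinant 2; D⁻¹ = [[-5/2, -3, 1], [-5/2, -2, 0], [3/2, 2, -1]].
Y = SD⁻¹ = [[-38, 19, -35], [-50, 20, -54]] · [[-5/2, -3, 1], [-5/2, -2, 0], [3/2, 2, -1]] = [[-5, 6, -3], [-6, 2, 4]].

Y = [[-5, 6, -3], [-6, 2, 4]]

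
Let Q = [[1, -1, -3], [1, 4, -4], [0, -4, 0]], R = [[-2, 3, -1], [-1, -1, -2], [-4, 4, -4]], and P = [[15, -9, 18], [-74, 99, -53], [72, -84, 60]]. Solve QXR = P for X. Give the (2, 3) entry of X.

3

X = Q⁻¹PR⁻¹ (apply Q⁻¹ on the left and R⁻¹ on the right).
det Q = -4; the adjugate gives Q⁻¹ = [[4, -3, -4], [0, 0, -1/4], [1, -1, -5/4]].
R has determinant -4; R⁻¹ = [[-3, -2, 7/4], [-1, -1, 3/4], [2, 1, -5/4]].
Q⁻¹P = [[-6, 3, -9], [-18, 21, -15], [-1, -3, -4]].
X = (Q⁻¹P)R⁻¹ = [[-3, 0, 3], [3, 0, 3], [-2, 1, 1]].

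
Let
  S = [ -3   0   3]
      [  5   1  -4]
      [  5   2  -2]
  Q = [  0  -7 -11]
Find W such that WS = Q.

W = [[-5, 1, -4]]

S is on the right of W, so right-multiply by S⁻¹: W = QS⁻¹.
det S = -3, so S⁻¹ = [[-2, -2, 1], [10/3, 3, -1], [-5/3, -2, 1]].
W = QS⁻¹ = [[0, -7, -11]] · [[-2, -2, 1], [10/3, 3, -1], [-5/3, -2, 1]] = [[-5, 1, -4]].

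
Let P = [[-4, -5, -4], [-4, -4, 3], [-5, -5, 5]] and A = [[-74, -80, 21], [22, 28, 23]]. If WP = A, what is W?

W = [[6, 5, 6], [-6, 3, -2]]

Since P sits to the right of W, W = AP⁻¹.
det P = -5, so P⁻¹ = [[1, -9, 31/5], [-1, 8, -28/5], [0, -1, 4/5]].
W = AP⁻¹ = [[-74, -80, 21], [22, 28, 23]] · [[1, -9, 31/5], [-1, 8, -28/5], [0, -1, 4/5]] = [[6, 5, 6], [-6, 3, -2]].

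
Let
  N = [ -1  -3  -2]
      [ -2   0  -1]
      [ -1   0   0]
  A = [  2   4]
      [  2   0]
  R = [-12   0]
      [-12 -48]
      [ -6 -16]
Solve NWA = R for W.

Left-multiply by N⁻¹ and right-multiply by A⁻¹: W = N⁻¹RA⁻¹.
det N = -3; the adjugate gives N⁻¹ = [[0, 0, -1], [-1/3, 2/3, -1], [0, -1, 2]].
A has determinant -8; A⁻¹ = [[0, 1/2], [1/4, -1/4]].
N⁻¹R = [[6, 16], [2, -16], [0, 16]].
W = (N⁻¹R)A⁻¹ = [[4, -1], [-4, 5], [4, -4]].

W = [[4, -1], [-4, 5], [4, -4]]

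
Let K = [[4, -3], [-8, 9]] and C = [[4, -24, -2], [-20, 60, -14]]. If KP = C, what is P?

P = [[-2, -3, -5], [-4, 4, -6]]

Since K multiplies P on the left, P = K⁻¹C.
det K = 12, so K⁻¹ = [[3/4, 1/4], [2/3, 1/3]].
P = K⁻¹C = [[3/4, 1/4], [2/3, 1/3]] · [[4, -24, -2], [-20, 60, -14]] = [[-2, -3, -5], [-4, 4, -6]].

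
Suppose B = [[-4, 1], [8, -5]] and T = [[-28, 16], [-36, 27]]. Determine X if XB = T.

Since B sits to the right of X, X = TB⁻¹.
det B = 12, so B⁻¹ = [[-5/12, -1/12], [-2/3, -1/3]].
X = TB⁻¹ = [[-28, 16], [-36, 27]] · [[-5/12, -1/12], [-2/3, -1/3]] = [[1, -3], [-3, -6]].

X = [[1, -3], [-3, -6]]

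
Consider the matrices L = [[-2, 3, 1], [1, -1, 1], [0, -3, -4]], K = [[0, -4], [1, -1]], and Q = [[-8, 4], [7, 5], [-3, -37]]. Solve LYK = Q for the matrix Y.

Left-multiply by L⁻¹ and right-multiply by K⁻¹: Y = L⁻¹QK⁻¹.
det L = -5, so L⁻¹ = [[-7/5, -9/5, -4/5], [-4/5, -8/5, -3/5], [3/5, 6/5, 1/5]].
det K = 4, so K⁻¹ = [[-1/4, 1], [-1/4, 0]].
L⁻¹Q = [[1, 15], [-3, 11], [3, 1]].
Y = (L⁻¹Q)K⁻¹ = [[-4, 1], [-2, -3], [-1, 3]].

Y = [[-4, 1], [-2, -3], [-1, 3]]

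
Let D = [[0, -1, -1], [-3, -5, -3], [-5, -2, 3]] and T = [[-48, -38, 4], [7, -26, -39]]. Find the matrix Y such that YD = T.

Y = [[-4, 6, 6], [6, 6, -5]]

D is on the right of Y, so right-multiply by D⁻¹: Y = TD⁻¹.
det D = -5; the adjugate gives D⁻¹ = [[21/5, -1, 2/5], [-24/5, 1, -3/5], [19/5, -1, 3/5]].
Y = TD⁻¹ = [[-48, -38, 4], [7, -26, -39]] · [[21/5, -1, 2/5], [-24/5, 1, -3/5], [19/5, -1, 3/5]] = [[-4, 6, 6], [6, 6, -5]].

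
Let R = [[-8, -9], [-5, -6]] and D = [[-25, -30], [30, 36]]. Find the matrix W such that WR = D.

Right-multiplying both sides by R⁻¹ gives W = DR⁻¹.
R has determinant 3; R⁻¹ = [[-2, 3], [5/3, -8/3]].
W = DR⁻¹ = [[-25, -30], [30, 36]] · [[-2, 3], [5/3, -8/3]] = [[0, 5], [0, -6]].

W = [[0, 5], [0, -6]]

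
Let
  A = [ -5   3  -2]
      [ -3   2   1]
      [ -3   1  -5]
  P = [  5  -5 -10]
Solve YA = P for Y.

Y = [[-1, -2, 2]]

Since A sits to the right of Y, Y = PA⁻¹.
det A = -5; the adjugate gives A⁻¹ = [[11/5, -13/5, -7/5], [18/5, -19/5, -11/5], [-3/5, 4/5, 1/5]].
Y = PA⁻¹ = [[5, -5, -10]] · [[11/5, -13/5, -7/5], [18/5, -19/5, -11/5], [-3/5, 4/5, 1/5]] = [[-1, -2, 2]].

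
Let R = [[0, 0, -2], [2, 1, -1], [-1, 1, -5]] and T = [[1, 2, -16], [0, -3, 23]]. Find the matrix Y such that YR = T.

Y = [[5, 1, 1], [-6, -1, -2]]

Since R sits to the right of Y, Y = TR⁻¹.
R has determinant -6; R⁻¹ = [[2/3, 1/3, -1/3], [-11/6, 1/3, 2/3], [-1/2, 0, 0]].
Y = TR⁻¹ = [[1, 2, -16], [0, -3, 23]] · [[2/3, 1/3, -1/3], [-11/6, 1/3, 2/3], [-1/2, 0, 0]] = [[5, 1, 1], [-6, -1, -2]].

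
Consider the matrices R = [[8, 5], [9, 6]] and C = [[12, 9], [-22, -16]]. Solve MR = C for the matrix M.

M = [[-3, 4], [4, -6]]

Right-multiplying both sides by R⁻¹ gives M = CR⁻¹.
det R = 3, so R⁻¹ = [[2, -5/3], [-3, 8/3]].
M = CR⁻¹ = [[12, 9], [-22, -16]] · [[2, -5/3], [-3, 8/3]] = [[-3, 4], [4, -6]].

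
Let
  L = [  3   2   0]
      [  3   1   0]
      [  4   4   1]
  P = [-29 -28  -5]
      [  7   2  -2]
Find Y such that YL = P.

Y = [[-5, 2, -5], [5, 0, -2]]

L is on the right of Y, so right-multiply by L⁻¹: Y = PL⁻¹.
det L = -3, so L⁻¹ = [[-1/3, 2/3, 0], [1, -1, 0], [-8/3, 4/3, 1]].
Y = PL⁻¹ = [[-29, -28, -5], [7, 2, -2]] · [[-1/3, 2/3, 0], [1, -1, 0], [-8/3, 4/3, 1]] = [[-5, 2, -5], [5, 0, -2]].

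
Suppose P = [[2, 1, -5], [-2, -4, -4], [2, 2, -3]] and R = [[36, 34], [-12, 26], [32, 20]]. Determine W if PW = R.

W = [[6, 3], [4, -2], [-4, -6]]

P is on the left of W, so left-multiply by P⁻¹: W = P⁻¹R.
det P = 6; the adjugate gives P⁻¹ = [[10/3, -7/6, -4], [-7/3, 2/3, 3], [2/3, -1/3, -1]].
W = P⁻¹R = [[10/3, -7/6, -4], [-7/3, 2/3, 3], [2/3, -1/3, -1]] · [[36, 34], [-12, 26], [32, 20]] = [[6, 3], [4, -2], [-4, -6]].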